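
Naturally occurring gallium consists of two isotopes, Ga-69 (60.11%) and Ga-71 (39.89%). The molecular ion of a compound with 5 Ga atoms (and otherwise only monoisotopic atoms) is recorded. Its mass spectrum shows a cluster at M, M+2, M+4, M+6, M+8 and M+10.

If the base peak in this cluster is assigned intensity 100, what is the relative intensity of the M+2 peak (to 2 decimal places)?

75.34

Term probabilities: M 0.0785, M+2 0.2604, M+4 0.3456, M+6 0.2293, M+8 0.0761, M+10 0.0101. Base peak = M+4.
P(M+4) = C(5,2) × 0.6011^3 × 0.3989^2 = 10 × 0.21719018 × 0.15912121 = 0.345596 (base)
P(M+2) = C(5,1) × 0.6011^4 × 0.3989^1 = 5 × 0.13055302 × 0.3989 = 0.260388
Relative intensity = 0.260388 / 0.345596 × 100 = 75.34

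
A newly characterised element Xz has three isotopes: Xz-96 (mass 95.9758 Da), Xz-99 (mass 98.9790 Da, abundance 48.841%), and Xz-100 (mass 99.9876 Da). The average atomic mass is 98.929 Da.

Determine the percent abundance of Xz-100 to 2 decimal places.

37.05%

The remaining 51.159% is split between Xz-96 (fraction x) and Xz-100 (fraction 0.51159 − x).
Substituting: 95.9758x + 99.9876(0.51159 − x) = 50.58666661
(95.9758 − 99.9876)x = -0.565989674  ⇒  x = 0.14108, y = 0.37051
Xz-96: 14.11%, Xz-100: 37.05%.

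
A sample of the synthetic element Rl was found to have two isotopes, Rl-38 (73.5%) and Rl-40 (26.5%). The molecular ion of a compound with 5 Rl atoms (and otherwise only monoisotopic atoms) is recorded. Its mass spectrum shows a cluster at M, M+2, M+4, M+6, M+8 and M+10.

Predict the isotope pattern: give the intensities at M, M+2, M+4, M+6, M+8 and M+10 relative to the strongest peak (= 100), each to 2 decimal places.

55.47 : 100.00 : 72.11 : 26.00 : 4.69 : 0.34

Expanding (0.735 + 0.265)^5:
P(M) = 0.735^5 = 0.214505
P(M+2) = 5 × 0.735^4 × 0.265^1 = 0.386692
P(M+4) = 10 × 0.735^3 × 0.265^2 = 0.278839
P(M+6) = 10 × 0.735^2 × 0.265^3 = 0.100534
P(M+8) = 5 × 0.735^1 × 0.265^4 = 0.018123
P(M+10) = 0.265^5 = 0.001307
The M+2 peak is largest (0.386692); scaling to 100 gives 55.47 : 100.00 : 72.11 : 26.00 : 4.69 : 0.34.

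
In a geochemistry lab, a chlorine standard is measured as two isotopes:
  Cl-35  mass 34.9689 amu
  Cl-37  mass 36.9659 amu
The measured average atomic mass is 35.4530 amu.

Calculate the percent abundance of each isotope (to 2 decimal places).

Let x be the fractional abundance of Cl-35; then Cl-37 has abundance 1 − x.
34.9689·x + 36.9659·(1 − x) = 35.4530
(34.9689 − 36.9659)·x = 35.4530 − 36.9659
x = -1.5129 / -1.9970 = 0.75759 → 75.76% Cl-35, 24.24% Cl-37.

Cl-35: 75.76%, Cl-37: 24.24%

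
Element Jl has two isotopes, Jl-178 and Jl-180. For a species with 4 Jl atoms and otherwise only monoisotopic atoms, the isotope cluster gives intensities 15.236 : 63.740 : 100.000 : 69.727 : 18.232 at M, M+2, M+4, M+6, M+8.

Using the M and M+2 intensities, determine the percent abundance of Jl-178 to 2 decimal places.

If p is the fraction of Jl that is Jl-178, then I(M+2)/I(M) = [C(4,1)·p^3·(1−p)] / p^4 = 4·(1−p)/p = 63.740/15.236 = 4.1835
(1−p)/p = 4.1835/4 = 1.0459  ⇒  p = 1/(1 + 1.0459) = 0.4888
Jl-178: 48.88%, Jl-180: 51.12%.

48.88%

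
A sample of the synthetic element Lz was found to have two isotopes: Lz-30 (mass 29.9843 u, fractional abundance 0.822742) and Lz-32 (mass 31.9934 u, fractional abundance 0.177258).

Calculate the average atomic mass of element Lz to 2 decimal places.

30.34 u

Ar = Σ fᵢ·mᵢ = 0.822742 × 29.9843 + 0.177258 × 31.9934
= 24.66934 + 5.67109 = 30.34043 u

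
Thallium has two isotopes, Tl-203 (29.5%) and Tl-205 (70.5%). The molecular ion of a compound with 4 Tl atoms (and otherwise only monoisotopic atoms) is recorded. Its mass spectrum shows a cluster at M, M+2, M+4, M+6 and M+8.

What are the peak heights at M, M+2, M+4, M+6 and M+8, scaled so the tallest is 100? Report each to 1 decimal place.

The 4 Tl atoms are independent, so intensities follow the terms of (0.295 + 0.705)^4.
P(M) = 0.295^4 = 0.007573
P(M+2) = 4 × 0.295^3 × 0.705^1 = 0.072396
P(M+4) = 6 × 0.295^2 × 0.705^2 = 0.259522
P(M+6) = 4 × 0.295^1 × 0.705^3 = 0.413475
P(M+8) = 0.705^4 = 0.247034
The M+6 peak is largest (0.413475); scaling to 100 gives 1.8 : 17.5 : 62.8 : 100.0 : 59.7.

1.8 : 17.5 : 62.8 : 100.0 : 59.7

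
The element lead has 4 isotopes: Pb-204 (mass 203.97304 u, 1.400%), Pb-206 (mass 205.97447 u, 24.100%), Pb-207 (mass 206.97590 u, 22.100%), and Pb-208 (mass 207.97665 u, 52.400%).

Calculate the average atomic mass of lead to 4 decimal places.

207.2169 u

Weight each isotope mass by its fractional abundance: 0.01400 × 203.97304 + 0.24100 × 205.97447 + 0.22100 × 206.97590 + 0.52400 × 207.97665
= 2.855623 + 49.639847 + 45.741674 + 108.979765 = 207.216909 u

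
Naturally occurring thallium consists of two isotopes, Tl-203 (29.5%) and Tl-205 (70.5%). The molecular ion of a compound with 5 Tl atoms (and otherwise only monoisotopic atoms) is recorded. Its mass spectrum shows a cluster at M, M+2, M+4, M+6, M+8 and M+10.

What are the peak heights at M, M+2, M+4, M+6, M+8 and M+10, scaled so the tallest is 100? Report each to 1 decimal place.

0.6 : 7.3 : 35.0 : 83.7 : 100.0 : 47.8

Expanding (0.295 + 0.705)^5:
P(M) = 0.295^5 = 0.002234
P(M+2) = 5 × 0.295^4 × 0.705^1 = 0.026696
P(M+4) = 10 × 0.295^3 × 0.705^2 = 0.127598
P(M+6) = 10 × 0.295^2 × 0.705^3 = 0.304938
P(M+8) = 5 × 0.295^1 × 0.705^4 = 0.364375
P(M+10) = 0.705^5 = 0.174159
The M+8 peak is largest (0.364375); scaling to 100 gives 0.6 : 7.3 : 35.0 : 83.7 : 100.0 : 47.8.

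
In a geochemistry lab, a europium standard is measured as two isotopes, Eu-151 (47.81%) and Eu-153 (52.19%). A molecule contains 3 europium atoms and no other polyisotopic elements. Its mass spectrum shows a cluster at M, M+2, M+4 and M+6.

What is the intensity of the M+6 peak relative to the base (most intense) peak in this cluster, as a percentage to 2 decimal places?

Binomial terms of (0.4781 + 0.5219)^3: M 0.1093, M+2 0.3579, M+4 0.3907, M+6 0.1422 → M+4 is the base peak.
P(M+4) = C(3,2) × 0.4781^1 × 0.5219^2 = 3 × 0.4781 × 0.27237961 = 0.390674 (base)
P(M+6) = C(3,3) × 0.4781^0 × 0.5219^3 = 1 × 1.0000 × 0.14215492 = 0.142155
Relative intensity = 0.142155 / 0.390674 × 100 = 36.39

36.39%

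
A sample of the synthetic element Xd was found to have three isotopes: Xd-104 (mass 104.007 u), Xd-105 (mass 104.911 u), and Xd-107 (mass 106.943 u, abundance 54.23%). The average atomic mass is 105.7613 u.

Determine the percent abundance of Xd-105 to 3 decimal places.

17.932%

The remaining 45.77% is split between Xd-104 (fraction x) and Xd-105 (fraction 0.4577 − x).
Substituting: 104.007x + 104.911(0.4577 − x) = 47.7661111
(104.007 − 104.911)x = -0.2516536  ⇒  x = 0.27838, y = 0.17932
Xd-104: 27.838%, Xd-105: 17.932%.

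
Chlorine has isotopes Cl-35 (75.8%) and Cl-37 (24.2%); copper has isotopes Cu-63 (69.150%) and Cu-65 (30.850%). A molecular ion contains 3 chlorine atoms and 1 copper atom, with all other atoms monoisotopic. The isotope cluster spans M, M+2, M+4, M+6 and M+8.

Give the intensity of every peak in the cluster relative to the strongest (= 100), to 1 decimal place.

71.2 : 100.0 : 52.2 : 12.0 : 1.0

Chlorine pattern (n=3): 0.43551951 : 0.41713346 : 0.13317454 : 0.01417249
Copper pattern (n=1): 0.6915 : 0.3085
Convolve the two distributions (both contribute in 2-u steps):
  M: 0.43551951×0.6915 = 0.301162
  M+2: 0.43551951×0.3085 + 0.41713346×0.6915 = 0.422806
  M+4: 0.41713346×0.3085 + 0.13317454×0.6915 = 0.220776
  M+6: 0.13317454×0.3085 + 0.01417249×0.6915 = 0.050885
  M+8: 0.01417249×0.3085 = 0.004372
Scale to base peak (0.422806) = 100: 71.2 : 100.0 : 52.2 : 12.0 : 1.0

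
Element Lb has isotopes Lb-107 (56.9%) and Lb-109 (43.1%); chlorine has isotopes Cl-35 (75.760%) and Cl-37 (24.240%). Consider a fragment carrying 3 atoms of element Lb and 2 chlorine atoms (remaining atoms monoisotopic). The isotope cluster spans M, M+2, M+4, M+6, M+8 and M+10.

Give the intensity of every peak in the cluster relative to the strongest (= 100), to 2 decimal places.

Element Lb pattern (n=3): 0.18422001 : 0.41862297 : 0.31709403 : 0.08006299
Chlorine pattern (n=2): 0.57395776 : 0.36728448 : 0.05875776
Convolve the two distributions (both contribute in 2-u steps):
  M: 0.18422001×0.57395776 = 0.105735
  M+2: 0.18422001×0.36728448 + 0.41862297×0.57395776 = 0.307933
  M+4: 0.18422001×0.05875776 + 0.41862297×0.36728448 + 0.31709403×0.57395776 = 0.346577
  M+6: 0.41862297×0.05875776 + 0.31709403×0.36728448 + 0.08006299×0.57395776 = 0.187014
  M+8: 0.31709403×0.05875776 + 0.08006299×0.36728448 = 0.048038
  M+10: 0.08006299×0.05875776 = 0.004704
Scale to base peak (0.346577) = 100: 30.51 : 88.85 : 100.00 : 53.96 : 13.86 : 1.36

30.51 : 88.85 : 100.00 : 53.96 : 13.86 : 1.36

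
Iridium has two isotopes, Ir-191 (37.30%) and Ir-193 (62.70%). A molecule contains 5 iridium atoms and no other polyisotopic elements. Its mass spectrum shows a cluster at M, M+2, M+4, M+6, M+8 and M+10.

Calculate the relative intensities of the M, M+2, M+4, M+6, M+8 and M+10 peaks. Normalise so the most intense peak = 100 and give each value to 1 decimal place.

Expanding (0.3730 + 0.6270)^5:
P(M) = 0.3730^5 = 0.007220
P(M+2) = 5 × 0.3730^4 × 0.6270^1 = 0.060684
P(M+4) = 10 × 0.3730^3 × 0.6270^2 = 0.204015
P(M+6) = 10 × 0.3730^2 × 0.6270^3 = 0.342942
P(M+8) = 5 × 0.3730^1 × 0.6270^4 = 0.288237
P(M+10) = 0.6270^5 = 0.096903
The M+6 peak is largest (0.342942); scaling to 100 gives 2.1 : 17.7 : 59.5 : 100.0 : 84.0 : 28.3.

2.1 : 17.7 : 59.5 : 100.0 : 84.0 : 28.3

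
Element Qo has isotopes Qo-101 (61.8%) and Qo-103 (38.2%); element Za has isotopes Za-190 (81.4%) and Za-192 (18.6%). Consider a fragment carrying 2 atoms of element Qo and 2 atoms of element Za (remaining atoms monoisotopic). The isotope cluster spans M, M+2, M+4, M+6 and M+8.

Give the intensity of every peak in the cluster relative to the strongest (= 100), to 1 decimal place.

59.1 : 100.0 : 59.0 : 14.1 : 1.2

Element Qo pattern (n=2): 0.381924 : 0.472152 : 0.145924
Element Za pattern (n=2): 0.662596 : 0.302808 : 0.034596
Convolve the two distributions (both contribute in 2-u steps):
  M: 0.381924×0.662596 = 0.253061
  M+2: 0.381924×0.302808 + 0.472152×0.662596 = 0.428496
  M+4: 0.381924×0.034596 + 0.472152×0.302808 + 0.145924×0.662596 = 0.252873
  M+6: 0.472152×0.034596 + 0.145924×0.302808 = 0.060522
  M+8: 0.145924×0.034596 = 0.005048
Scale to base peak (0.428496) = 100: 59.1 : 100.0 : 59.0 : 14.1 : 1.2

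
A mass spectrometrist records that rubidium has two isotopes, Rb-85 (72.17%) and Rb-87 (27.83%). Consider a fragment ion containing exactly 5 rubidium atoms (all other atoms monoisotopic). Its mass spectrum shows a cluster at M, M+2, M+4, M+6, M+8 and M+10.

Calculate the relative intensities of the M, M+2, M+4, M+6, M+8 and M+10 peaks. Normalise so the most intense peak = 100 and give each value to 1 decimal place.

51.9 : 100.0 : 77.1 : 29.7 : 5.7 : 0.4

Expanding (0.7217 + 0.2783)^5:
P(M) = 0.7217^5 = 0.195787
P(M+2) = 5 × 0.7217^4 × 0.2783^1 = 0.377494
P(M+4) = 10 × 0.7217^3 × 0.2783^2 = 0.291136
P(M+6) = 10 × 0.7217^2 × 0.2783^3 = 0.112267
P(M+8) = 5 × 0.7217^1 × 0.2783^4 = 0.021646
P(M+10) = 0.2783^5 = 0.001669
The M+2 peak is largest (0.377494); scaling to 100 gives 51.9 : 100.0 : 77.1 : 29.7 : 5.7 : 0.4.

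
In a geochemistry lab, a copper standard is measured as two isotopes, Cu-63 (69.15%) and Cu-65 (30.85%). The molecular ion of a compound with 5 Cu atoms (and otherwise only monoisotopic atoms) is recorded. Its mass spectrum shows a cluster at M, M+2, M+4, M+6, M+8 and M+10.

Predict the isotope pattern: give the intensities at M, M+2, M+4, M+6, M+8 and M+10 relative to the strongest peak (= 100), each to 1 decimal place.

44.8 : 100.0 : 89.2 : 39.8 : 8.9 : 0.8

Expanding (0.6915 + 0.3085)^5:
P(M) = 0.6915^5 = 0.158111
P(M+2) = 5 × 0.6915^4 × 0.3085^1 = 0.352691
P(M+4) = 10 × 0.6915^3 × 0.3085^2 = 0.314693
P(M+6) = 10 × 0.6915^2 × 0.3085^3 = 0.140394
P(M+8) = 5 × 0.6915^1 × 0.3085^4 = 0.031317
P(M+10) = 0.3085^5 = 0.002794
The M+2 peak is largest (0.352691); scaling to 100 gives 44.8 : 100.0 : 89.2 : 39.8 : 8.9 : 0.8.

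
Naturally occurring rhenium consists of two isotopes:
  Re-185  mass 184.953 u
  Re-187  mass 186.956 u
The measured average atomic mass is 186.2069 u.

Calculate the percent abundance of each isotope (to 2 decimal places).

Re-185: 37.40%, Re-187: 62.60%

Let x be the fractional abundance of Re-185; then Re-187 has abundance 1 − x.
184.953·x + 186.956·(1 − x) = 186.2069
(184.953 − 186.956)·x = 186.2069 − 186.956
x = -0.7491 / -2.003 = 0.37399 → 37.40% Re-185, 62.60% Re-187.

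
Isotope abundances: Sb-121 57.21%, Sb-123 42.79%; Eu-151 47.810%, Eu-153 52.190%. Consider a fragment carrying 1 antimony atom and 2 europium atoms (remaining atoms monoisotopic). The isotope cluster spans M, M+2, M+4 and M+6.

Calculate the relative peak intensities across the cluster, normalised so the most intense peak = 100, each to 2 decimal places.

Antimony pattern (n=1): 0.5721 : 0.4279
Europium pattern (n=2): 0.22857961 : 0.49904078 : 0.27237961
Convolve the two distributions (both contribute in 2-u steps):
  M: 0.5721×0.22857961 = 0.130770
  M+2: 0.5721×0.49904078 + 0.4279×0.22857961 = 0.383310
  M+4: 0.5721×0.27237961 + 0.4279×0.49904078 = 0.369368
  M+6: 0.4279×0.27237961 = 0.116551
Scale to base peak (0.383310) = 100: 34.12 : 100.00 : 96.36 : 30.41

34.12 : 100.00 : 96.36 : 30.41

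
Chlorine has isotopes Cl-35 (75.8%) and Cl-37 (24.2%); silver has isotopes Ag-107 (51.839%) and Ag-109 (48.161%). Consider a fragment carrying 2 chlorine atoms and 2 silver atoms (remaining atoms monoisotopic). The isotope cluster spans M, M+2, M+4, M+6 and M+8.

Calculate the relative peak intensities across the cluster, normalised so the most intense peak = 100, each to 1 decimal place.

Chlorine pattern (n=2): 0.574564 : 0.366872 : 0.058564
Silver pattern (n=2): 0.26872819 : 0.49932362 : 0.23194819
Convolve the two distributions (both contribute in 2-u steps):
  M: 0.574564×0.26872819 = 0.154402
  M+2: 0.574564×0.49932362 + 0.366872×0.26872819 = 0.385482
  M+4: 0.574564×0.23194819 + 0.366872×0.49932362 + 0.058564×0.26872819 = 0.332195
  M+6: 0.366872×0.23194819 + 0.058564×0.49932362 = 0.114338
  M+8: 0.058564×0.23194819 = 0.013584
Scale to base peak (0.385482) = 100: 40.1 : 100.0 : 86.2 : 29.7 : 3.5

40.1 : 100.0 : 86.2 : 29.7 : 3.5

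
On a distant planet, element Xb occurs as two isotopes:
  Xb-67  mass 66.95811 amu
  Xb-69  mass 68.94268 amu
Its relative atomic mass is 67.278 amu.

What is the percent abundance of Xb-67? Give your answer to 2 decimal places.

83.88%

Let x be the fractional abundance of Xb-67; then Xb-69 has abundance 1 − x.
66.95811·x + 68.94268·(1 − x) = 67.278
(66.95811 − 68.94268)·x = 67.278 − 68.94268
x = -1.66468 / -1.98457 = 0.83881 → 83.88% Xb-67, 16.12% Xb-69.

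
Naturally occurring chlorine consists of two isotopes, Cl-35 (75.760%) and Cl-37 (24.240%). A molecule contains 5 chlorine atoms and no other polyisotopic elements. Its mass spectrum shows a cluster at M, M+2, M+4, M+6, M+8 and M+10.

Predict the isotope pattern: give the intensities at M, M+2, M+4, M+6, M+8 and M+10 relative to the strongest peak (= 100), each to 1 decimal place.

Each Cl atom is independently Cl-35 (p = 0.75760) or Cl-37 (q = 0.24240); the cluster is the binomial expansion (p + q)^5.
P(M) = 0.75760^5 = 0.249574
P(M+2) = 5 × 0.75760^4 × 0.24240^1 = 0.399266
P(M+4) = 10 × 0.75760^3 × 0.24240^2 = 0.255497
P(M+6) = 10 × 0.75760^2 × 0.24240^3 = 0.081748
P(M+8) = 5 × 0.75760^1 × 0.24240^4 = 0.013078
P(M+10) = 0.24240^5 = 0.000837
The M+2 peak is largest (0.399266); scaling to 100 gives 62.5 : 100.0 : 64.0 : 20.5 : 3.3 : 0.2.

62.5 : 100.0 : 64.0 : 20.5 : 3.3 : 0.2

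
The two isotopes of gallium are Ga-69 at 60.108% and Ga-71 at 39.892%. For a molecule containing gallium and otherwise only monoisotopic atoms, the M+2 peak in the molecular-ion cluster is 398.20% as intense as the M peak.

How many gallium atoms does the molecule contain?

6

The M+2/M ratio from n Ga atoms is n · q/p = n · 0.39892/0.60108.
n = 3.9820 × 0.60108/0.39892 = 6.00 ≈ 6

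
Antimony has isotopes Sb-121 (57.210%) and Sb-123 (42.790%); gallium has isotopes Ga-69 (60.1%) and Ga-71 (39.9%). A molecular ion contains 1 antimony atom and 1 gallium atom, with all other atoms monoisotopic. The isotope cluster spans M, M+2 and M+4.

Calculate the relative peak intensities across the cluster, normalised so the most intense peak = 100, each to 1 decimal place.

70.8 : 100.0 : 35.2

Antimony pattern (n=1): 0.5721 : 0.4279
Gallium pattern (n=1): 0.6010 : 0.3990
Convolve the two distributions (both contribute in 2-u steps):
  M: 0.5721×0.6010 = 0.343832
  M+2: 0.5721×0.3990 + 0.4279×0.6010 = 0.485436
  M+4: 0.4279×0.3990 = 0.170732
Scale to base peak (0.485436) = 100: 70.8 : 100.0 : 35.2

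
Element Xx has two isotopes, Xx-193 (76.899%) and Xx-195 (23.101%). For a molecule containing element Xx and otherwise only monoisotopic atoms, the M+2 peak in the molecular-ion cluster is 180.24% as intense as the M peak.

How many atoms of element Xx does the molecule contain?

6

The M+2/M ratio from n Xx atoms is n · q/p = n · 0.23101/0.76899.
n = 1.8024 × 0.76899/0.23101 = 6.00 ≈ 6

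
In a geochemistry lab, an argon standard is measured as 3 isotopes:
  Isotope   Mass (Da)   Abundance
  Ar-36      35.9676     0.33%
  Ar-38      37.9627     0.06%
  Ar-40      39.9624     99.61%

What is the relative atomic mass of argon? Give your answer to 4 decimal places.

39.9480 Da

The abundance-weighted mean is 0.0033 × 35.9676 + 0.0006 × 37.9627 + 0.9961 × 39.9624
= 0.11869 + 0.02278 + 39.80655 = 39.94802 Da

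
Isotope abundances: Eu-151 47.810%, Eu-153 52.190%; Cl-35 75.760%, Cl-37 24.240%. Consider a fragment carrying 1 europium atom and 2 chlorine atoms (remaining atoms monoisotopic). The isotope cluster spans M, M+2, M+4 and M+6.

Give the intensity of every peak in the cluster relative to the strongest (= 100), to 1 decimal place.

57.8 : 100.0 : 46.3 : 6.5

Europium pattern (n=1): 0.4781 : 0.5219
Chlorine pattern (n=2): 0.57395776 : 0.36728448 : 0.05875776
Convolve the two distributions (both contribute in 2-u steps):
  M: 0.4781×0.57395776 = 0.274409
  M+2: 0.4781×0.36728448 + 0.5219×0.57395776 = 0.475147
  M+4: 0.4781×0.05875776 + 0.5219×0.36728448 = 0.219778
  M+6: 0.5219×0.05875776 = 0.030666
Scale to base peak (0.475147) = 100: 57.8 : 100.0 : 46.3 : 6.5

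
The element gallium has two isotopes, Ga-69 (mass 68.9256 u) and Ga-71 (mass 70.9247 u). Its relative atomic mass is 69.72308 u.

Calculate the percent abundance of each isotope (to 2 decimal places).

Ga-69: 60.11%, Ga-71: 39.89%

Writing the weighted mean with unknown fraction x of Ga-69:
68.9256·x + 70.9247·(1 − x) = 69.72308
(68.9256 − 70.9247)·x = 69.72308 − 70.9247
x = -1.20162 / -1.9991 = 0.60108 → 60.11% Ga-69, 39.89% Ga-71.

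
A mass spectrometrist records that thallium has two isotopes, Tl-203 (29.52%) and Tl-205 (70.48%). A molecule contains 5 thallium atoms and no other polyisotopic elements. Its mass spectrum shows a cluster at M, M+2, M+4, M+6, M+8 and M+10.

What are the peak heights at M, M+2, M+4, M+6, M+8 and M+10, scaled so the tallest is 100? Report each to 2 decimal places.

Expanding (0.2952 + 0.7048)^5:
P(M) = 0.2952^5 = 0.002242
P(M+2) = 5 × 0.2952^4 × 0.7048^1 = 0.026761
P(M+4) = 10 × 0.2952^3 × 0.7048^2 = 0.127785
P(M+6) = 10 × 0.2952^2 × 0.7048^3 = 0.305092
P(M+8) = 5 × 0.2952^1 × 0.7048^4 = 0.364208
P(M+10) = 0.7048^5 = 0.173912
The M+8 peak is largest (0.364208); scaling to 100 gives 0.62 : 7.35 : 35.09 : 83.77 : 100.00 : 47.75.

0.62 : 7.35 : 35.09 : 83.77 : 100.00 : 47.75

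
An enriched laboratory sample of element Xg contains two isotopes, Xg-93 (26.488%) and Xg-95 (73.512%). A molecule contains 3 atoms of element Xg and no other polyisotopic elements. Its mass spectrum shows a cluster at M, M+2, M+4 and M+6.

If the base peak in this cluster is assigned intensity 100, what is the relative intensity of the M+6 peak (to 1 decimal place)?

Term probabilities: M 0.0186, M+2 0.1547, M+4 0.4294, M+6 0.3973. Base peak = M+4.
P(M+4) = C(3,2) × 0.26488^1 × 0.73512^2 = 3 × 0.26488 × 0.54040141 = 0.429425 (base)
P(M+6) = C(3,3) × 0.26488^0 × 0.73512^3 = 1 × 1.0000 × 0.39725989 = 0.397260
Relative intensity = 0.397260 / 0.429425 × 100 = 92.5

92.5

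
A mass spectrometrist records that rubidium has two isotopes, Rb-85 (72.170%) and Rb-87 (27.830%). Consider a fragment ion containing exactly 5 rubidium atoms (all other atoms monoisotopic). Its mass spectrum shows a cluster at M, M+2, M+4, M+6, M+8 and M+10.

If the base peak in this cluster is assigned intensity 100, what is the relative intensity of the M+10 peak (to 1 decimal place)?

Term probabilities: M 0.1958, M+2 0.3775, M+4 0.2911, M+6 0.1123, M+8 0.0216, M+10 0.0017. Base peak = M+2.
P(M+2) = C(5,1) × 0.72170^4 × 0.27830^1 = 5 × 0.27128565 × 0.2783 = 0.377494 (base)
P(M+10) = C(5,5) × 0.72170^0 × 0.27830^5 = 1 × 1.0000 × 0.00166942 = 0.001669
Relative intensity = 0.001669 / 0.377494 × 100 = 0.4

0.4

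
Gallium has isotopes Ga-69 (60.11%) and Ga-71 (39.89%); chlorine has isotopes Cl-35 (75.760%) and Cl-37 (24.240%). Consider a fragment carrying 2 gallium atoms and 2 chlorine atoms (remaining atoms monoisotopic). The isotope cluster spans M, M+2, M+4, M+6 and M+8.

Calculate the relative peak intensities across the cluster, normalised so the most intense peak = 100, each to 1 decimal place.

Gallium pattern (n=2): 0.36132121 : 0.47955758 : 0.15912121
Chlorine pattern (n=2): 0.57395776 : 0.36728448 : 0.05875776
Convolve the two distributions (both contribute in 2-u steps):
  M: 0.36132121×0.57395776 = 0.207383
  M+2: 0.36132121×0.36728448 + 0.47955758×0.57395776 = 0.407953
  M+4: 0.36132121×0.05875776 + 0.47955758×0.36728448 + 0.15912121×0.57395776 = 0.288693
  M+6: 0.47955758×0.05875776 + 0.15912121×0.36728448 = 0.086620
  M+8: 0.15912121×0.05875776 = 0.009350
Scale to base peak (0.407953) = 100: 50.8 : 100.0 : 70.8 : 21.2 : 2.3

50.8 : 100.0 : 70.8 : 21.2 : 2.3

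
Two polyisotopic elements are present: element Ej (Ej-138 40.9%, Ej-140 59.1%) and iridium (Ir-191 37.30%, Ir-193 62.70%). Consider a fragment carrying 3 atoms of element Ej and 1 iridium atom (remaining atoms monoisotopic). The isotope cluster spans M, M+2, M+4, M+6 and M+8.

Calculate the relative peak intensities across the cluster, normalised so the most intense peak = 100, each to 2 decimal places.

Element Ej pattern (n=3): 0.06841793 : 0.29658921 : 0.42856779 : 0.20642507
Iridium pattern (n=1): 0.3730 : 0.6270
Convolve the two distributions (both contribute in 2-u steps):
  M: 0.06841793×0.3730 = 0.025520
  M+2: 0.06841793×0.6270 + 0.29658921×0.3730 = 0.153526
  M+4: 0.29658921×0.6270 + 0.42856779×0.3730 = 0.345817
  M+6: 0.42856779×0.6270 + 0.20642507×0.3730 = 0.345709
  M+8: 0.20642507×0.6270 = 0.129429
Scale to base peak (0.345817) = 100: 7.38 : 44.40 : 100.00 : 99.97 : 37.43

7.38 : 44.40 : 100.00 : 99.97 : 37.43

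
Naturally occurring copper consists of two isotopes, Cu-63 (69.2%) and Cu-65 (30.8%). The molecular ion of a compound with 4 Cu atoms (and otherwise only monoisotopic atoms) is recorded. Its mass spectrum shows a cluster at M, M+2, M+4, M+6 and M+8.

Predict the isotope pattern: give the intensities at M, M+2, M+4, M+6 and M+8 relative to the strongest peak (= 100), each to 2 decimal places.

The 4 Cu atoms are independent, so intensities follow the terms of (0.692 + 0.308)^4.
P(M) = 0.692^4 = 0.229311
P(M+2) = 4 × 0.692^3 × 0.308^1 = 0.408253
P(M+4) = 6 × 0.692^2 × 0.308^2 = 0.272562
P(M+6) = 4 × 0.692^1 × 0.308^3 = 0.080876
P(M+8) = 0.308^4 = 0.008999
The M+2 peak is largest (0.408253); scaling to 100 gives 56.17 : 100.00 : 66.76 : 19.81 : 2.20.

56.17 : 100.00 : 66.76 : 19.81 : 2.20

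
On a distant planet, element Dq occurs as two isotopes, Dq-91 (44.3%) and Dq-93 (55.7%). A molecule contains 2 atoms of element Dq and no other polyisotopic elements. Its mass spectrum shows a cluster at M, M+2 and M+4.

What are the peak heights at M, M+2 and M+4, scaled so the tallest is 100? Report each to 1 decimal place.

39.8 : 100.0 : 62.9

The 2 Dq atoms are independent, so intensities follow the terms of (0.443 + 0.557)^2.
P(M) = 0.443^2 = 0.196249
P(M+2) = 2 × 0.443^1 × 0.557^1 = 0.493502
P(M+4) = 0.557^2 = 0.310249
The M+2 peak is largest (0.493502); scaling to 100 gives 39.8 : 100.0 : 62.9.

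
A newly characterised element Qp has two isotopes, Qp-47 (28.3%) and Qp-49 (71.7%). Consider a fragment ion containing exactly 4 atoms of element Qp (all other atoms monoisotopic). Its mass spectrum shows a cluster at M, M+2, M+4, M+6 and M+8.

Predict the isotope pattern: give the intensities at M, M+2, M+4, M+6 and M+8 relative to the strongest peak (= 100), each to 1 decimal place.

1.5 : 15.6 : 59.2 : 100.0 : 63.3

The 4 Qp atoms are independent, so intensities follow the terms of (0.283 + 0.717)^4.
P(M) = 0.283^4 = 0.006414
P(M+2) = 4 × 0.283^3 × 0.717^1 = 0.065004
P(M+4) = 6 × 0.283^2 × 0.717^2 = 0.247037
P(M+6) = 4 × 0.283^1 × 0.717^3 = 0.417257
P(M+8) = 0.717^4 = 0.264287
The M+6 peak is largest (0.417257); scaling to 100 gives 1.5 : 15.6 : 59.2 : 100.0 : 63.3.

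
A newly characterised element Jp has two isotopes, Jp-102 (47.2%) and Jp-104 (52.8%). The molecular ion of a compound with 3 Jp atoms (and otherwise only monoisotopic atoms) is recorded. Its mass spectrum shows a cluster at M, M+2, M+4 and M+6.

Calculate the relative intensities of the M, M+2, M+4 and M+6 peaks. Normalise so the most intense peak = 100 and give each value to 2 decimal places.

The 3 Jp atoms are independent, so intensities follow the terms of (0.472 + 0.528)^3.
P(M) = 0.472^3 = 0.105154
P(M+2) = 3 × 0.472^2 × 0.528^1 = 0.352890
P(M+4) = 3 × 0.472^1 × 0.528^2 = 0.394758
P(M+6) = 0.528^3 = 0.147198
The M+4 peak is largest (0.394758); scaling to 100 gives 26.64 : 89.39 : 100.00 : 37.29.

26.64 : 89.39 : 100.00 : 37.29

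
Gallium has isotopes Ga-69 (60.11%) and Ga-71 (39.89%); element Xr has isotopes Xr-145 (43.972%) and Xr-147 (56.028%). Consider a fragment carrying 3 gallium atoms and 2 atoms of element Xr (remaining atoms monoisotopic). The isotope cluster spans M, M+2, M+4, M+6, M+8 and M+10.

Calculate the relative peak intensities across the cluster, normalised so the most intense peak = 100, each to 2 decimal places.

Gallium pattern (n=3): 0.21719018 : 0.43239309 : 0.28694328 : 0.06347345
Element Xr pattern (n=2): 0.19335368 : 0.49273264 : 0.31391368
Convolve the two distributions (both contribute in 2-u steps):
  M: 0.21719018×0.19335368 = 0.041995
  M+2: 0.21719018×0.49273264 + 0.43239309×0.19335368 = 0.190621
  M+4: 0.21719018×0.31391368 + 0.43239309×0.49273264 + 0.28694328×0.19335368 = 0.336715
  M+6: 0.43239309×0.31391368 + 0.28694328×0.49273264 + 0.06347345×0.19335368 = 0.289393
  M+8: 0.28694328×0.31391368 + 0.06347345×0.49273264 = 0.121351
  M+10: 0.06347345×0.31391368 = 0.019925
Scale to base peak (0.336715) = 100: 12.47 : 56.61 : 100.00 : 85.95 : 36.04 : 5.92

12.47 : 56.61 : 100.00 : 85.95 : 36.04 : 5.92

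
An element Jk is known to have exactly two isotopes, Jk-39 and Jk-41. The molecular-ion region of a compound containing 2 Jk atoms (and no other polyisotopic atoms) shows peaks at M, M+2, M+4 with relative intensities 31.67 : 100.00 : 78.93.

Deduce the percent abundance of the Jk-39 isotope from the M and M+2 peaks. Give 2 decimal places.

38.78%

Let p = fractional abundance of Jk-39. I(M+2)/I(M) = [C(2,1)·p^1·(1−p)] / p^2 = 2·(1−p)/p = 100.00/31.67 = 3.1576
(1−p)/p = 3.1576/2 = 1.5788  ⇒  p = 1/(1 + 1.5788) = 0.3878
Jk-39: 38.78%, Jk-41: 61.22%.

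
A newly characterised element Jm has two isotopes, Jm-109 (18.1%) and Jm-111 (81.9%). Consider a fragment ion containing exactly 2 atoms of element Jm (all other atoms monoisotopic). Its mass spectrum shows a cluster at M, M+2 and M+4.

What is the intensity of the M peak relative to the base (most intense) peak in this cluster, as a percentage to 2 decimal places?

(0.181 + 0.819)^2 gives M 0.0328, M+2 0.2965, M+4 0.6708; the largest is M+4.
P(M+4) = C(2,2) × 0.181^0 × 0.819^2 = 1 × 1.0000 × 0.670761 = 0.670761 (base)
P(M) = C(2,0) × 0.181^2 × 0.819^0 = 1 × 0.032761 × 1.0000 = 0.032761
Relative intensity = 0.032761 / 0.670761 × 100 = 4.88

4.88%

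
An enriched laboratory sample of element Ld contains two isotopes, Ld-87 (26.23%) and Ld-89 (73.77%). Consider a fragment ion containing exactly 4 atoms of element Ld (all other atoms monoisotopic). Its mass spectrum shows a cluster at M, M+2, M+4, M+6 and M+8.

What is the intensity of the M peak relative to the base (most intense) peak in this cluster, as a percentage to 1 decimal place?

Term probabilities: M 0.0047, M+2 0.0533, M+4 0.2247, M+6 0.4212, M+8 0.2962. Base peak = M+6.
P(M+6) = C(4,3) × 0.2623^1 × 0.7377^3 = 4 × 0.2623 × 0.40145729 = 0.421209 (base)
P(M) = C(4,0) × 0.2623^4 × 0.7377^0 = 1 × 0.00473362 × 1.0000 = 0.004734
Relative intensity = 0.004734 / 0.421209 × 100 = 1.1

1.1%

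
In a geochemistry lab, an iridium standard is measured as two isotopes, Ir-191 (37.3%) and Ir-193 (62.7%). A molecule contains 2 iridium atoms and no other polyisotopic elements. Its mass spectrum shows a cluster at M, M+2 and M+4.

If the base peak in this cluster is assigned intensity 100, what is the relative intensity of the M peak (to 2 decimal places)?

29.74

Binomial terms of (0.373 + 0.627)^2: M 0.1391, M+2 0.4677, M+4 0.3931 → M+2 is the base peak.
P(M+2) = C(2,1) × 0.373^1 × 0.627^1 = 2 × 0.3730 × 0.6270 = 0.467742 (base)
P(M) = C(2,0) × 0.373^2 × 0.627^0 = 1 × 0.139129 × 1.0000 = 0.139129
Relative intensity = 0.139129 / 0.467742 × 100 = 29.74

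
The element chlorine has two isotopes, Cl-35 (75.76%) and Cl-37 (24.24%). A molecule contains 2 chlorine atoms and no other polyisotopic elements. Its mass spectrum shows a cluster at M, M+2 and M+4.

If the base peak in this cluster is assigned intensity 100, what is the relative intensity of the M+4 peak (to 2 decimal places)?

10.24

Term probabilities: M 0.5740, M+2 0.3673, M+4 0.0588. Base peak = M.
P(M) = C(2,0) × 0.7576^2 × 0.2424^0 = 1 × 0.57395776 × 1.0000 = 0.573958 (base)
P(M+4) = C(2,2) × 0.7576^0 × 0.2424^2 = 1 × 1.0000 × 0.05875776 = 0.058758
Relative intensity = 0.058758 / 0.573958 × 100 = 10.24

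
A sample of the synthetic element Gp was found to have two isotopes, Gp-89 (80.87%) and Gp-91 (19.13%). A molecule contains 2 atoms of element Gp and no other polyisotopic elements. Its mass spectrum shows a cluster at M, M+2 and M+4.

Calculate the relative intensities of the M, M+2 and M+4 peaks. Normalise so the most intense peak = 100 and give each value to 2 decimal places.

100.00 : 47.31 : 5.60

The 2 Gp atoms are independent, so intensities follow the terms of (0.8087 + 0.1913)^2.
P(M) = 0.8087^2 = 0.653996
P(M+2) = 2 × 0.8087^1 × 0.1913^1 = 0.309409
P(M+4) = 0.1913^2 = 0.036596
The M peak is largest (0.653996); scaling to 100 gives 100.00 : 47.31 : 5.60.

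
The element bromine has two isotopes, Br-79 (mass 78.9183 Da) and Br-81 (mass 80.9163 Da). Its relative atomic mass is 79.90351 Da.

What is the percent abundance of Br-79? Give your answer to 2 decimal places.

Let x be the fractional abundance of Br-79; then Br-81 has abundance 1 − x.
78.9183·x + 80.9163·(1 − x) = 79.90351
(78.9183 − 80.9163)·x = 79.90351 − 80.9163
x = -1.01279 / -1.9980 = 0.50690 → 50.69% Br-79, 49.31% Br-81.

50.69%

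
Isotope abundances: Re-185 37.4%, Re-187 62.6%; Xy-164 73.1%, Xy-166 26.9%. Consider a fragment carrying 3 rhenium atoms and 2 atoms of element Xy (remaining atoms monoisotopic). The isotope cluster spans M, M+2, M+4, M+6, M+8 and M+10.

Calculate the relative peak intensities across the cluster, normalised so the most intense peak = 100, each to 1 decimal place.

Rhenium pattern (n=3): 0.05231362 : 0.26268713 : 0.43968487 : 0.24531438
Element Xy pattern (n=2): 0.534361 : 0.393278 : 0.072361
Convolve the two distributions (both contribute in 2-u steps):
  M: 0.05231362×0.534361 = 0.027954
  M+2: 0.05231362×0.393278 + 0.26268713×0.534361 = 0.160944
  M+4: 0.05231362×0.072361 + 0.26268713×0.393278 + 0.43968487×0.534361 = 0.342045
  M+6: 0.26268713×0.072361 + 0.43968487×0.393278 + 0.24531438×0.534361 = 0.323013
  M+8: 0.43968487×0.072361 + 0.24531438×0.393278 = 0.128293
  M+10: 0.24531438×0.072361 = 0.017751
Scale to base peak (0.342045) = 100: 8.2 : 47.1 : 100.0 : 94.4 : 37.5 : 5.2

8.2 : 47.1 : 100.0 : 94.4 : 37.5 : 5.2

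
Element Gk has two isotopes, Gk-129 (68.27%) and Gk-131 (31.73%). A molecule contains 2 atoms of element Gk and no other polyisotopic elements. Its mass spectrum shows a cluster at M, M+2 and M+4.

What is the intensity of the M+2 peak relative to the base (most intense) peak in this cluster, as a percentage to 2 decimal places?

(0.6827 + 0.3173)^2 gives M 0.4661, M+2 0.4332, M+4 0.1007; the largest is M.
P(M) = C(2,0) × 0.6827^2 × 0.3173^0 = 1 × 0.46607929 × 1.0000 = 0.466079 (base)
P(M+2) = C(2,1) × 0.6827^1 × 0.3173^1 = 2 × 0.6827 × 0.3173 = 0.433241
Relative intensity = 0.433241 / 0.466079 × 100 = 92.95

92.95%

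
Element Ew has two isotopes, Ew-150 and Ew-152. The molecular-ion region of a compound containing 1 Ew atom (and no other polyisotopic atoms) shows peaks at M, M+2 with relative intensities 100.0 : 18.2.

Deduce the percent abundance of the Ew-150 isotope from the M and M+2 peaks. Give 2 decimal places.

84.60%

If p is the fraction of Ew that is Ew-150, then I(M+2)/I(M) = [C(1,1)·p^0·(1−p)] / p^1 = 1·(1−p)/p = 18.2/100.0 = 0.1820
(1−p)/p = 0.1820/1 = 0.1820  ⇒  p = 1/(1 + 0.1820) = 0.8460
Ew-150: 84.60%, Ew-152: 15.40%.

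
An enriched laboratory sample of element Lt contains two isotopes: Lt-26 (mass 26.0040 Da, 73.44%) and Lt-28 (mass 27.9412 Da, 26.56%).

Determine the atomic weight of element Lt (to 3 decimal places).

26.519 Da

Weight each isotope mass by its fractional abundance: 0.7344 × 26.0040 + 0.2656 × 27.9412
= 19.09734 + 7.42118 = 26.51852 Da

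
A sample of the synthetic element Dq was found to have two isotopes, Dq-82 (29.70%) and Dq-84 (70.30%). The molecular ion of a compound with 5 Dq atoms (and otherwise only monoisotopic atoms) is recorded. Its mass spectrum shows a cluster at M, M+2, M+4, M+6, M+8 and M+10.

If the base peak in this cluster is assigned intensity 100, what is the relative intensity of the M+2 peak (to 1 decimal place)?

7.5

Term probabilities: M 0.0023, M+2 0.0273, M+4 0.1295, M+6 0.3065, M+8 0.3627, M+10 0.1717. Base peak = M+8.
P(M+8) = C(5,4) × 0.2970^1 × 0.7030^4 = 5 × 0.2970 × 0.24424254 = 0.362700 (base)
P(M+2) = C(5,1) × 0.2970^4 × 0.7030^1 = 5 × 0.00778083 × 0.7030 = 0.027350
Relative intensity = 0.027350 / 0.362700 × 100 = 7.5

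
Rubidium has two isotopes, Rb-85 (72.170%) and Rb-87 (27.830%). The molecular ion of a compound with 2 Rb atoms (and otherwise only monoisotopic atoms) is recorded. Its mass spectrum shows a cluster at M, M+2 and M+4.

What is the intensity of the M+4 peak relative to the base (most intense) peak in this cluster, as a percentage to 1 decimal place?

14.9%

Term probabilities: M 0.5209, M+2 0.4017, M+4 0.0775. Base peak = M.
P(M) = C(2,0) × 0.72170^2 × 0.27830^0 = 1 × 0.52085089 × 1.0000 = 0.520851 (base)
P(M+4) = C(2,2) × 0.72170^0 × 0.27830^2 = 1 × 1.0000 × 0.07745089 = 0.077451
Relative intensity = 0.077451 / 0.520851 × 100 = 14.9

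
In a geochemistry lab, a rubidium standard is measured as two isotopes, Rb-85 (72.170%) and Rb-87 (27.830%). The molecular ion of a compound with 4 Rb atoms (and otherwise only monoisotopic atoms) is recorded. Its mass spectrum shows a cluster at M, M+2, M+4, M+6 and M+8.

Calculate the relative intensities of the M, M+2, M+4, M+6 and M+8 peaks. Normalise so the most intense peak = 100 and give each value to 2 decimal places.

The 4 Rb atoms are independent, so intensities follow the terms of (0.72170 + 0.27830)^4.
P(M) = 0.72170^4 = 0.271286
P(M+2) = 4 × 0.72170^3 × 0.27830^1 = 0.418450
P(M+4) = 6 × 0.72170^2 × 0.27830^2 = 0.242042
P(M+6) = 4 × 0.72170^1 × 0.27830^3 = 0.062224
P(M+8) = 0.27830^4 = 0.005999
The M+2 peak is largest (0.418450); scaling to 100 gives 64.83 : 100.00 : 57.84 : 14.87 : 1.43.

64.83 : 100.00 : 57.84 : 14.87 : 1.43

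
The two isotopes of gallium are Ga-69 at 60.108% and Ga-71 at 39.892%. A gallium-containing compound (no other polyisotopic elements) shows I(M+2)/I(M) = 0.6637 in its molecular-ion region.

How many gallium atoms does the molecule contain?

1

The M+2/M ratio from n Ga atoms is n · q/p = n · 0.39892/0.60108.
n = 0.6637 × 0.60108/0.39892 = 1.00 ≈ 1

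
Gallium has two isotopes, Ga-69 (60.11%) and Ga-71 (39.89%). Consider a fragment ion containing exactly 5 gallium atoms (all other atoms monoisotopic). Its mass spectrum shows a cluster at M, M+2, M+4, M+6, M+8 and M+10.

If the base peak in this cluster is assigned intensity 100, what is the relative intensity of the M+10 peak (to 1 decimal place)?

Term probabilities: M 0.0785, M+2 0.2604, M+4 0.3456, M+6 0.2293, M+8 0.0761, M+10 0.0101. Base peak = M+4.
P(M+4) = C(5,2) × 0.6011^3 × 0.3989^2 = 10 × 0.21719018 × 0.15912121 = 0.345596 (base)
P(M+10) = C(5,5) × 0.6011^0 × 0.3989^5 = 1 × 1.0000 × 0.01009997 = 0.010100
Relative intensity = 0.010100 / 0.345596 × 100 = 2.9

2.9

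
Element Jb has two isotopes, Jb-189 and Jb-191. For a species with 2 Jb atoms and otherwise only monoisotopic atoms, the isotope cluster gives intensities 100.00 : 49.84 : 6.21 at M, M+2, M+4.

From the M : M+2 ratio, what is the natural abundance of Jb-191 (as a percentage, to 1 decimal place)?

19.9%

Let p = fractional abundance of Jb-189. I(M+2)/I(M) = [C(2,1)·p^1·(1−p)] / p^2 = 2·(1−p)/p = 49.84/100.00 = 0.4984
(1−p)/p = 0.4984/2 = 0.2492  ⇒  p = 1/(1 + 0.2492) = 0.8005
Jb-189: 80.1%, Jb-191: 19.9%.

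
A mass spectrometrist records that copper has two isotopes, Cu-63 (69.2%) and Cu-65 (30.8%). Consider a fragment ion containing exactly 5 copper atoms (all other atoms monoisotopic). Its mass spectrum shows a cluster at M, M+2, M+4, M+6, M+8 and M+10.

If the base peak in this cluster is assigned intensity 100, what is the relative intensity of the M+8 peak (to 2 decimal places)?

Term probabilities: M 0.1587, M+2 0.3531, M+4 0.3144, M+6 0.1399, M+8 0.0311, M+10 0.0028. Base peak = M+2.
P(M+2) = C(5,1) × 0.692^4 × 0.308^1 = 5 × 0.22931073 × 0.3080 = 0.353139 (base)
P(M+8) = C(5,4) × 0.692^1 × 0.308^4 = 5 × 0.6920 × 0.00899918 = 0.031137
Relative intensity = 0.031137 / 0.353139 × 100 = 8.82

8.82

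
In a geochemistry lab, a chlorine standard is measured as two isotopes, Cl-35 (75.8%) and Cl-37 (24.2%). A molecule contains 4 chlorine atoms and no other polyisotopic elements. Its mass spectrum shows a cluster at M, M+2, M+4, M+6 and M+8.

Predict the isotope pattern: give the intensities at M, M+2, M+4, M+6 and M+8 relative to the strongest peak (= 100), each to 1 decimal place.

78.3 : 100.0 : 47.9 : 10.2 : 0.8

Each Cl atom is independently Cl-35 (p = 0.758) or Cl-37 (q = 0.242); the cluster is the binomial expansion (p + q)^4.
P(M) = 0.758^4 = 0.330124
P(M+2) = 4 × 0.758^3 × 0.242^1 = 0.421583
P(M+4) = 6 × 0.758^2 × 0.242^2 = 0.201893
P(M+6) = 4 × 0.758^1 × 0.242^3 = 0.042971
P(M+8) = 0.242^4 = 0.003430
The M+2 peak is largest (0.421583); scaling to 100 gives 78.3 : 100.0 : 47.9 : 10.2 : 0.8.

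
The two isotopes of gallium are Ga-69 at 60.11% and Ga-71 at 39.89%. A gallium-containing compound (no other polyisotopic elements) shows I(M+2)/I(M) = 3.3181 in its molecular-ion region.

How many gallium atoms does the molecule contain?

For n independent Ga atoms, I(M+2)/I(M) = n · (abundance Ga-71) / (abundance Ga-69) = n · 0.3989/0.6011.
n = 3.3181 × 0.6011/0.3989 = 5.00 ≈ 5

5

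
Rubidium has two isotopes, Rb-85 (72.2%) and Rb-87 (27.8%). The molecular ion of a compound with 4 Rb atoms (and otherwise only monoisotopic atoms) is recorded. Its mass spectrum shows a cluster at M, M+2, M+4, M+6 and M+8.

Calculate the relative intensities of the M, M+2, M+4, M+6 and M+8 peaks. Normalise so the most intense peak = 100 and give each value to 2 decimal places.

Expanding (0.722 + 0.278)^4:
P(M) = 0.722^4 = 0.271737
P(M+2) = 4 × 0.722^3 × 0.278^1 = 0.418520
P(M+4) = 6 × 0.722^2 × 0.278^2 = 0.241721
P(M+6) = 4 × 0.722^1 × 0.278^3 = 0.062049
P(M+8) = 0.278^4 = 0.005973
The M+2 peak is largest (0.418520); scaling to 100 gives 64.93 : 100.00 : 57.76 : 14.83 : 1.43.

64.93 : 100.00 : 57.76 : 14.83 : 1.43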